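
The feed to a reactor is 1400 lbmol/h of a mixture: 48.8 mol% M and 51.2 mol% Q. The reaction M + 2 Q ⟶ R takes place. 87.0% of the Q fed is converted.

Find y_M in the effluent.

Q reacted = 0.87 × 716.8 = 623.6 lbmol/h; ν_Q = −2, so ξ = 623.6/2 = 311.8 lbmol/h.
Outlet amounts (n = n₀ + ν ξ):
  M: 683.2 − 1(311.8) = 371.4
  Q: 716.8 − 2(311.8) = 93.18
  R: 0 + 1(311.8) = 311.8
Total out = 776.4 lbmol/h; y_M = 371.4 / 776.4 = 0.4784.

0.478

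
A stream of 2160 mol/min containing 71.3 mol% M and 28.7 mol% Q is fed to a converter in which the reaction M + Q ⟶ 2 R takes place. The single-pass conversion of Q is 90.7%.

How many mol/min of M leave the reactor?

978 mol/min

Q reacted = 0.907 × 619.9 = 562.3 mol/min; ν_Q = −1, so ξ = 562.3/1 = 562.3 mol/min.
Outlet amounts (n = n₀ + ν ξ):
  M: 1540 − 1(562.3) = 977.8
  Q: 619.9 − 1(562.3) = 57.65
  R: 0 + 2(562.3) = 1125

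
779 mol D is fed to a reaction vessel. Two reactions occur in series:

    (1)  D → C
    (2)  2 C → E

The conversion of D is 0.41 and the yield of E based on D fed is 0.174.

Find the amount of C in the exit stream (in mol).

48.3 mol

Conversion of D: D consumed = 1ξ₁ = 0.41 × 779 → ξ₁ = 319.4 mol.
Yield of E: 1ξ₂ / 779 = 0.174 → ξ₂ = 135.5 mol.
Outlet amounts (n = n₀ + Σ ν·ξ):
  D: 779 − 1(319.4) = 459.6
  C: 0 + 1(319.4) − 2(135.5) = 48.3
  E: 0 + 1(135.5) = 135.5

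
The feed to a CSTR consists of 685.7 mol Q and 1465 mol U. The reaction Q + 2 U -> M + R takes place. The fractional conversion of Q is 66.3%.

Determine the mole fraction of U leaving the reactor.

0.328

Q reacted = 0.663 × 685.7 = 454.6 mol; ν_Q = −1, so ξ = 454.6/1 = 454.6 mol.
Outlet amounts (n = n₀ + ν ξ):
  Q: 685.7 − 1(454.6) = 231.1
  U: 1465 − 2(454.6) = 555.8
  M: 0 + 1(454.6) = 454.6
  R: 0 + 1(454.6) = 454.6
Total out = 1696 mol; y_U = 555.8 / 1696 = 0.3277.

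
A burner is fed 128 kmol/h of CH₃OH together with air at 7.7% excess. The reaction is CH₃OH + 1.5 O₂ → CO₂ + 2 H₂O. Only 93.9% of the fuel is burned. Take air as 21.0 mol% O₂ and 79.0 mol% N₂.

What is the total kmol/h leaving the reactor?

Stoichiometric O₂ = 1.5 × 128 = 192 kmol/h; O₂ fed = 192 × 1.077 = 206.8 kmol/h.
N₂ fed = 206.8 × 79/21 = 777.9 kmol/h.
Fuel reacted = 0.939 × 128 → ξ = 120.2 kmol/h.
Outlet (n = n₀ + ν ξ):
  CH₃OH: 128 − 1(120.2) = 7.808
  O₂: 206.8 − 1.5(120.2) = 26.5
  N₂: 777.9 (inert)
  CO₂: 0 + 1(120.2) = 120.2
  H₂O: 0 + 2(120.2) = 240.4
Total out = 7.808 + 26.5 + 777.9 + 120.2 + 240.4 = 1173 kmol/h.

1170 kmol/h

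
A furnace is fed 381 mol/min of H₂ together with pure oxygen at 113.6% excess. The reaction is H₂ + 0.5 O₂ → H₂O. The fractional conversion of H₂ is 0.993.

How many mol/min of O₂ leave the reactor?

218 mol/min

Stoichiometric O₂ = 0.5 × 381 = 190.5 mol/min; O₂ fed = 190.5 × 2.136 = 406.9 mol/min.
Fuel reacted = 0.993 × 381 → ξ = 378.3 mol/min.
Outlet (n = n₀ + ν ξ):
  H₂: 381 − 1(378.3) = 2.667
  O₂: 406.9 − 0.5(378.3) = 217.7
  H₂O: 0 + 1(378.3) = 378.3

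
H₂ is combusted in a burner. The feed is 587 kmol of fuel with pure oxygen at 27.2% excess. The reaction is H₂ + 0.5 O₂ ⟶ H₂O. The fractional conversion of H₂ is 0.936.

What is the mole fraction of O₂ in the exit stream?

Stoichiometric O₂ = 0.5 × 587 = 293.5 kmol; O₂ fed = 293.5 × 1.272 = 373.3 kmol.
Fuel reacted = 0.936 × 587 → ξ = 549.4 kmol.
Outlet (n = n₀ + ν ξ):
  H₂: 587 − 1(549.4) = 37.57
  O₂: 373.3 − 0.5(549.4) = 98.62
  H₂O: 0 + 1(549.4) = 549.4
Total out = 685.6 kmol; y_O₂ = 98.62 / 685.6 = 0.1438.

0.144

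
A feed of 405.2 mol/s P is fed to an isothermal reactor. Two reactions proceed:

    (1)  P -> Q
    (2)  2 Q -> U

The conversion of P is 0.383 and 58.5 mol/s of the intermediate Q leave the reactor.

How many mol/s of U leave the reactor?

48.3 mol/s

Conversion of P: P consumed = 1ξ₁ = 0.383 × 405.2 → ξ₁ = 155.2 mol/s.
Q balance: n_Q = 0 + 1ξ₁ − 2ξ₂ = 58.5 → ξ₂ = (1·155.2 − 58.5)/2 = 48.35 mol/s.
Outlet amounts (n = n₀ + Σ ν·ξ):
  P: 405.2 − 1(155.2) = 250
  Q: 0 + 1(155.2) − 2(48.35) = 58.5
  U: 0 + 1(48.35) = 48.35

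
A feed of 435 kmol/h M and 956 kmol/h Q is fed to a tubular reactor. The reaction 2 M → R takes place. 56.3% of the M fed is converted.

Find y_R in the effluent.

0.0965

M reacted = 0.563 × 435 = 244.9 kmol/h; ν_M = −2, so ξ = 244.9/2 = 122.5 kmol/h.
Outlet amounts (n = n₀ + ν ξ):
  M: 435 − 2(122.5) = 190.1
  R: 0 + 1(122.5) = 122.5
  Q: 956 (inert)
Total out = 1269 kmol/h; y_R = 122.5 / 1269 = 0.09653.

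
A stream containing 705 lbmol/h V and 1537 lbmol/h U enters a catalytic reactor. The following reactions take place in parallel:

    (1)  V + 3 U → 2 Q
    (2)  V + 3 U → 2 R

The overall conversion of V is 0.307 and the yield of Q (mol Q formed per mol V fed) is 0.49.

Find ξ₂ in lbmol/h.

Yield of Q: 2ξ₁ / 705 = 0.49 → ξ₁ = 172.7 lbmol/h.
Conversion of V: 1ξ₁ + 1ξ₂ = 0.307 × 705 = 216.4 → ξ₂ = 43.71 lbmol/h.
Outlet amounts (n = n₀ + Σ ν·ξ):
  V: 705 − 1(172.7) − 1(43.71) = 488.6
  U: 1537 − 3(172.7) − 3(43.71) = 887.7
  Q: 0 + 2(172.7) = 345.4
  R: 0 + 2(43.71) = 87.42

ξ₂ = 43.7 lbmol/h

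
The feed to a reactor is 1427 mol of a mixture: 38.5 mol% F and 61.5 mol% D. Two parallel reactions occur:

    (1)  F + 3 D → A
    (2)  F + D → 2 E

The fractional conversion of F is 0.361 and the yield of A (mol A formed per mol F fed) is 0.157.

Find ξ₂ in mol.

ξ₂ = 112 mol

Yield of A: 1ξ₁ / 549.4 = 0.157 → ξ₁ = 86.26 mol.
Conversion of F: 1ξ₁ + 1ξ₂ = 0.361 × 549.4 = 198.3 → ξ₂ = 112.1 mol.
Outlet amounts (n = n₀ + Σ ν·ξ):
  F: 549.4 − 1(86.26) − 1(112.1) = 351.1
  D: 877.6 − 3(86.26) − 1(112.1) = 506.8
  A: 0 + 1(86.26) = 86.26
  E: 0 + 2(112.1) = 224.2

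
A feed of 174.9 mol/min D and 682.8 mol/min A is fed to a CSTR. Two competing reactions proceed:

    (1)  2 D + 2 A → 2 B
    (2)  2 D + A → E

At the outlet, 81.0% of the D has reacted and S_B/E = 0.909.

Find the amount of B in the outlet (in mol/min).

Conversion of D: D consumed = 0.81 × 174.9 = 141.7 mol/min = 2ξ₁ + 2ξ₂.
Selectivity: 2ξ₁ / (1ξ₂) = 0.909 → ξ₁ = 0.4545 ξ₂.
Substitute: (2·0.4545 + 2) ξ₂ = 141.7 → ξ₂ = 48.7 mol/min, ξ₁ = 22.13 mol/min.
Outlet amounts (n = n₀ + Σ ν·ξ):
  D: 174.9 − 2(22.13) − 2(48.7) = 33.23
  A: 682.8 − 2(22.13) − 1(48.7) = 589.8
  B: 0 + 2(22.13) = 44.27
  E: 0 + 1(48.7) = 48.7

44.3 mol/min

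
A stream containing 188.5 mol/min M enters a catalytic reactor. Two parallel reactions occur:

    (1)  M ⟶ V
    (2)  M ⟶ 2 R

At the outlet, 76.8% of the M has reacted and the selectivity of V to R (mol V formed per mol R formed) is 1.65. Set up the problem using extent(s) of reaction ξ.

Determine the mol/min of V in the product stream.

Conversion of M: M consumed = 0.768 × 188.5 = 144.8 mol/min = 1ξ₁ + 1ξ₂.
Selectivity: 1ξ₁ / (2ξ₂) = 1.65 → ξ₁ = 3.3 ξ₂.
Substitute: (1·3.3 + 1) ξ₂ = 144.8 → ξ₂ = 33.67 mol/min, ξ₁ = 111.1 mol/min.
Outlet amounts (n = n₀ + Σ ν·ξ):
  M: 188.5 − 1(111.1) − 1(33.67) = 43.73
  V: 0 + 1(111.1) = 111.1
  R: 0 + 2(33.67) = 67.33

111 mol/min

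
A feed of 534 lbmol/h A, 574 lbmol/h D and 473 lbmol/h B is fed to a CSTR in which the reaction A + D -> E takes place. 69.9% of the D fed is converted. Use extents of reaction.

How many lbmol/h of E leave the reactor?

D reacted = 0.699 × 574 = 401.2 lbmol/h; ν_D = −1, so ξ = 401.2/1 = 401.2 lbmol/h.
Outlet amounts (n = n₀ + ν ξ):
  A: 534 − 1(401.2) = 132.8
  D: 574 − 1(401.2) = 172.8
  E: 0 + 1(401.2) = 401.2
  B: 473 (inert)

401 lbmol/h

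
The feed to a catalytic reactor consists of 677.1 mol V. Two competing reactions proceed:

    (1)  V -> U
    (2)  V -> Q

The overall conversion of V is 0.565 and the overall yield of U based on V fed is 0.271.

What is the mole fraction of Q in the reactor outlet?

Yield of U: 1ξ₁ / 677.1 = 0.271 → ξ₁ = 183.5 mol.
Conversion of V: 1ξ₁ + 1ξ₂ = 0.565 × 677.1 = 382.6 → ξ₂ = 199.1 mol.
Outlet amounts (n = n₀ + Σ ν·ξ):
  V: 677.1 − 1(183.5) − 1(199.1) = 294.5
  U: 0 + 1(183.5) = 183.5
  Q: 0 + 1(199.1) = 199.1
Total out = 677.1 mol; y_Q = 199.1 / 677.1 = 0.294.

0.294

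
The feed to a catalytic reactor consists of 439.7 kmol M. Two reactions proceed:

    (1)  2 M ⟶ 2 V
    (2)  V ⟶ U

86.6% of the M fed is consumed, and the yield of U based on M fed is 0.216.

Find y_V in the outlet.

0.65

Conversion of M: M consumed = 2ξ₁ = 0.866 × 439.7 → ξ₁ = 190.4 kmol.
Yield of U: 1ξ₂ / 439.7 = 0.216 → ξ₂ = 94.98 kmol.
Outlet amounts (n = n₀ + Σ ν·ξ):
  M: 439.7 − 2(190.4) = 58.92
  V: 0 + 2(190.4) − 1(94.98) = 285.8
  U: 0 + 1(94.98) = 94.98
Total out = 439.7 kmol; y_V = 285.8 / 439.7 = 0.65.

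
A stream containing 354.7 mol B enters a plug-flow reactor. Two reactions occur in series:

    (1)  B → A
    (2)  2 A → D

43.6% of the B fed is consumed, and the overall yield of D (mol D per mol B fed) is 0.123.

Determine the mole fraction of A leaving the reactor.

0.217

Conversion of B: B consumed = 1ξ₁ = 0.436 × 354.7 → ξ₁ = 154.6 mol.
Yield of D: 1ξ₂ / 354.7 = 0.123 → ξ₂ = 43.63 mol.
Outlet amounts (n = n₀ + Σ ν·ξ):
  B: 354.7 − 1(154.6) = 200.1
  A: 0 + 1(154.6) − 2(43.63) = 67.39
  D: 0 + 1(43.63) = 43.63
Total out = 311.1 mol; y_A = 67.39 / 311.1 = 0.2166.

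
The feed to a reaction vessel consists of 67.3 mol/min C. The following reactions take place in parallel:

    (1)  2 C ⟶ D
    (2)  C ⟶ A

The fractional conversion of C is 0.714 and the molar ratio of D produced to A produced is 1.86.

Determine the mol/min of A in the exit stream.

Conversion of C: C consumed = 0.714 × 67.3 = 48.05 mol/min = 2ξ₁ + 1ξ₂.
Selectivity: 1ξ₁ / (1ξ₂) = 1.86 → ξ₁ = 1.86 ξ₂.
Substitute: (2·1.86 + 1) ξ₂ = 48.05 → ξ₂ = 10.18 mol/min, ξ₁ = 18.94 mol/min.
Outlet amounts (n = n₀ + Σ ν·ξ):
  C: 67.3 − 2(18.94) − 1(10.18) = 19.25
  D: 0 + 1(18.94) = 18.94
  A: 0 + 1(10.18) = 10.18

10.2 mol/min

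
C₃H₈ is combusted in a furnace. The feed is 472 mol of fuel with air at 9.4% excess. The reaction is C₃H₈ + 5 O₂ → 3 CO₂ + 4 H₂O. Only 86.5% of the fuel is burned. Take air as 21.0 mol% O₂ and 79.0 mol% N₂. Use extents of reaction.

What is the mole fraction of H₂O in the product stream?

Stoichiometric O₂ = 5 × 472 = 2360 mol; O₂ fed = 2360 × 1.094 = 2582 mol.
N₂ fed = 2582 × 79/21 = 9713 mol.
Fuel reacted = 0.865 × 472 → ξ = 408.3 mol.
Outlet (n = n₀ + ν ξ):
  C₃H₈: 472 − 1(408.3) = 63.72
  O₂: 2582 − 5(408.3) = 540.4
  N₂: 9713 (inert)
  CO₂: 0 + 3(408.3) = 1225
  H₂O: 0 + 4(408.3) = 1633
Total out = 13170 mol; y_H₂O = 1633 / 13170 = 0.124.

0.124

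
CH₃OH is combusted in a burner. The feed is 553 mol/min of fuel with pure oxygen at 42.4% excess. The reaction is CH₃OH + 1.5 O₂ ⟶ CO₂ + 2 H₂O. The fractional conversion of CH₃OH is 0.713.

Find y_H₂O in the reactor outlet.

Stoichiometric O₂ = 1.5 × 553 = 829.5 mol/min; O₂ fed = 829.5 × 1.424 = 1181 mol/min.
Fuel reacted = 0.713 × 553 → ξ = 394.3 mol/min.
Outlet (n = n₀ + ν ξ):
  CH₃OH: 553 − 1(394.3) = 158.7
  O₂: 1181 − 1.5(394.3) = 589.8
  CO₂: 0 + 1(394.3) = 394.3
  H₂O: 0 + 2(394.3) = 788.6
Total out = 1931 mol/min; y_H₂O = 788.6 / 1931 = 0.4083.

0.408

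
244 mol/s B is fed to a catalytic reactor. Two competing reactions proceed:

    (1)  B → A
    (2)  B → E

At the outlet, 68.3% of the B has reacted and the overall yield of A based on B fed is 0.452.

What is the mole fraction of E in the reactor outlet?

0.231

Yield of A: 1ξ₁ / 244 = 0.452 → ξ₁ = 110.3 mol/s.
Conversion of B: 1ξ₁ + 1ξ₂ = 0.683 × 244 = 166.7 → ξ₂ = 56.36 mol/s.
Outlet amounts (n = n₀ + Σ ν·ξ):
  B: 244 − 1(110.3) − 1(56.36) = 77.35
  A: 0 + 1(110.3) = 110.3
  E: 0 + 1(56.36) = 56.36
Total out = 244 mol/s; y_E = 56.36 / 244 = 0.231.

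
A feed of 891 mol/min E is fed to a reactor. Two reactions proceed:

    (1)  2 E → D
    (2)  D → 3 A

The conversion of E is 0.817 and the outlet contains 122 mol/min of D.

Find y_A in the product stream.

0.718

Conversion of E: E consumed = 2ξ₁ = 0.817 × 891 → ξ₁ = 364 mol/min.
D balance: n_D = 0 + 1ξ₁ − 1ξ₂ = 122 → ξ₂ = (1·364 − 122)/1 = 242 mol/min.
Outlet amounts (n = n₀ + Σ ν·ξ):
  E: 891 − 2(364) = 163.1
  D: 0 + 1(364) − 1(242) = 122
  A: 0 + 3(242) = 725.9
Total out = 1011 mol/min; y_A = 725.9 / 1011 = 0.718.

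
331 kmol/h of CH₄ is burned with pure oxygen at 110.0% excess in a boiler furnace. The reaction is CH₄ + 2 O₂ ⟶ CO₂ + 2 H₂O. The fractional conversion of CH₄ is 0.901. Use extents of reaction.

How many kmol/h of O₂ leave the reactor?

794 kmol/h

Stoichiometric O₂ = 2 × 331 = 662 kmol/h; O₂ fed = 662 × 2.100 = 1390 kmol/h.
Fuel reacted = 0.901 × 331 → ξ = 298.2 kmol/h.
Outlet (n = n₀ + ν ξ):
  CH₄: 331 − 1(298.2) = 32.77
  O₂: 1390 − 2(298.2) = 793.7
  CO₂: 0 + 1(298.2) = 298.2
  H₂O: 0 + 2(298.2) = 596.5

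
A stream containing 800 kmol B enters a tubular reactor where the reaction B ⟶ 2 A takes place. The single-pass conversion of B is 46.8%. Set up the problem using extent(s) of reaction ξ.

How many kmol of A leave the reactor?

749 kmol

B reacted = 0.468 × 800 = 374.4 kmol; ν_B = −1, so ξ = 374.4/1 = 374.4 kmol.
Outlet amounts (n = n₀ + ν ξ):
  B: 800 − 1(374.4) = 425.6
  A: 0 + 2(374.4) = 748.8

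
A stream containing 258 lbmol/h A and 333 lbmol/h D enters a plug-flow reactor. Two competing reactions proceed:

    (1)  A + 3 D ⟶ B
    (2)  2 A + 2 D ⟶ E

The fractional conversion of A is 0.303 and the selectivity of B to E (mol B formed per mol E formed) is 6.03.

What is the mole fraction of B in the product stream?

0.152

Conversion of A: A consumed = 0.303 × 258 = 78.17 lbmol/h = 1ξ₁ + 2ξ₂.
Selectivity: 1ξ₁ / (1ξ₂) = 6.03 → ξ₁ = 6.03 ξ₂.
Substitute: (1·6.03 + 2) ξ₂ = 78.17 → ξ₂ = 9.735 lbmol/h, ξ₁ = 58.7 lbmol/h.
Outlet amounts (n = n₀ + Σ ν·ξ):
  A: 258 − 1(58.7) − 2(9.735) = 179.8
  D: 333 − 3(58.7) − 2(9.735) = 137.4
  B: 0 + 1(58.7) = 58.7
  E: 0 + 1(9.735) = 9.735
Total out = 385.7 lbmol/h; y_B = 58.7 / 385.7 = 0.1522.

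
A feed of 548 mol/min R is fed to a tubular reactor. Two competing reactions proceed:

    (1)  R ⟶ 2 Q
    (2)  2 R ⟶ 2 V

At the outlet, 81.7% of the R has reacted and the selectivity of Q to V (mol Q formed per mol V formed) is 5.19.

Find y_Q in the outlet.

0.742

Conversion of R: R consumed = 0.817 × 548 = 447.7 mol/min = 1ξ₁ + 2ξ₂.
Selectivity: 2ξ₁ / (2ξ₂) = 5.19 → ξ₁ = 5.19 ξ₂.
Substitute: (1·5.19 + 2) ξ₂ = 447.7 → ξ₂ = 62.27 mol/min, ξ₁ = 323.2 mol/min.
Outlet amounts (n = n₀ + Σ ν·ξ):
  R: 548 − 1(323.2) − 2(62.27) = 100.3
  Q: 0 + 2(323.2) = 646.4
  V: 0 + 2(62.27) = 124.5
Total out = 871.2 mol/min; y_Q = 646.4 / 871.2 = 0.7419.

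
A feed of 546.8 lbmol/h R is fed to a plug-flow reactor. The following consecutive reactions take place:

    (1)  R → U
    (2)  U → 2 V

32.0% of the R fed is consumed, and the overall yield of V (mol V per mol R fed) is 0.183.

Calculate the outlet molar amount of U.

125 lbmol/h

Conversion of R: R consumed = 1ξ₁ = 0.32 × 546.8 → ξ₁ = 175 lbmol/h.
Yield of V: 2ξ₂ / 546.8 = 0.183 → ξ₂ = 50.03 lbmol/h.
Outlet amounts (n = n₀ + Σ ν·ξ):
  R: 546.8 − 1(175) = 371.8
  U: 0 + 1(175) − 1(50.03) = 124.9
  V: 0 + 2(50.03) = 100.1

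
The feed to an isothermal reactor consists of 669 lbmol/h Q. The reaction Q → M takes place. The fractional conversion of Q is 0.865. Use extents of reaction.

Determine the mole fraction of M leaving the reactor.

Q reacted = 0.865 × 669 = 578.7 lbmol/h; ν_Q = −1, so ξ = 578.7/1 = 578.7 lbmol/h.
Outlet amounts (n = n₀ + ν ξ):
  Q: 669 − 1(578.7) = 90.32
  M: 0 + 1(578.7) = 578.7
Total out = 669 lbmol/h; y_M = 578.7 / 669 = 0.865.

0.865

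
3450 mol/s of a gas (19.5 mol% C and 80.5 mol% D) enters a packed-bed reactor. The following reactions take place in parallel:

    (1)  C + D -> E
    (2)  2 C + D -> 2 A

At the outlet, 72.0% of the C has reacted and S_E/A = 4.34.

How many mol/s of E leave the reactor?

Conversion of C: C consumed = 0.72 × 672.8 = 484.4 mol/s = 1ξ₁ + 2ξ₂.
Selectivity: 1ξ₁ / (2ξ₂) = 4.34 → ξ₁ = 8.68 ξ₂.
Substitute: (1·8.68 + 2) ξ₂ = 484.4 → ξ₂ = 45.35 mol/s, ξ₁ = 393.7 mol/s.
Outlet amounts (n = n₀ + Σ ν·ξ):
  C: 672.8 − 1(393.7) − 2(45.35) = 188.4
  D: 2777 − 1(393.7) − 1(45.35) = 2338
  E: 0 + 1(393.7) = 393.7
  A: 0 + 2(45.35) = 90.71

394 mol/s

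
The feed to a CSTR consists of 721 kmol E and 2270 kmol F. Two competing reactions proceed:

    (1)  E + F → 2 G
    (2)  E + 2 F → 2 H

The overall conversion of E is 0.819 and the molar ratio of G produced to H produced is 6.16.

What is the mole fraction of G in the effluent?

0.349

Conversion of E: E consumed = 0.819 × 721 = 590.5 kmol = 1ξ₁ + 1ξ₂.
Selectivity: 2ξ₁ / (2ξ₂) = 6.16 → ξ₁ = 6.16 ξ₂.
Substitute: (1·6.16 + 1) ξ₂ = 590.5 → ξ₂ = 82.47 kmol, ξ₁ = 508 kmol.
Outlet amounts (n = n₀ + Σ ν·ξ):
  E: 721 − 1(508) − 1(82.47) = 130.5
  F: 2270 − 1(508) − 2(82.47) = 1597
  G: 0 + 2(508) = 1016
  H: 0 + 2(82.47) = 164.9
Total out = 2909 kmol; y_G = 1016 / 2909 = 0.3493.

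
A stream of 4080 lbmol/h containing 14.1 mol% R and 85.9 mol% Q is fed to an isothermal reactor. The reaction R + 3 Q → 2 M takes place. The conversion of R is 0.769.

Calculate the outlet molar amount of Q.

2180 lbmol/h

R reacted = 0.769 × 575.3 = 442.4 lbmol/h; ν_R = −1, so ξ = 442.4/1 = 442.4 lbmol/h.
Outlet amounts (n = n₀ + ν ξ):
  R: 575.3 − 1(442.4) = 132.9
  Q: 3505 − 3(442.4) = 2178
  M: 0 + 2(442.4) = 884.8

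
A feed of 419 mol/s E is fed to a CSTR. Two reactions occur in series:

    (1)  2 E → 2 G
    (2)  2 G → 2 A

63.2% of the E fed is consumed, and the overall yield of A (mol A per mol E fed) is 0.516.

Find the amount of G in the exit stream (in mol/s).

Conversion of E: E consumed = 2ξ₁ = 0.632 × 419 → ξ₁ = 132.4 mol/s.
Yield of A: 2ξ₂ / 419 = 0.516 → ξ₂ = 108.1 mol/s.
Outlet amounts (n = n₀ + Σ ν·ξ):
  E: 419 − 2(132.4) = 154.2
  G: 0 + 2(132.4) − 2(108.1) = 48.6
  A: 0 + 2(108.1) = 216.2

48.6 mol/s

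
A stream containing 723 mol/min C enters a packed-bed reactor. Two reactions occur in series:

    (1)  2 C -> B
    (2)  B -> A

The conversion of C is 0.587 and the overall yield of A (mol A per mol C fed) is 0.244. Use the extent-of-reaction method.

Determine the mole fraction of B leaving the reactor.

Conversion of C: C consumed = 2ξ₁ = 0.587 × 723 → ξ₁ = 212.2 mol/min.
Yield of A: 1ξ₂ / 723 = 0.244 → ξ₂ = 176.4 mol/min.
Outlet amounts (n = n₀ + Σ ν·ξ):
  C: 723 − 2(212.2) = 298.6
  B: 0 + 1(212.2) − 1(176.4) = 35.79
  A: 0 + 1(176.4) = 176.4
Total out = 510.8 mol/min; y_B = 35.79 / 510.8 = 0.07006.

0.0701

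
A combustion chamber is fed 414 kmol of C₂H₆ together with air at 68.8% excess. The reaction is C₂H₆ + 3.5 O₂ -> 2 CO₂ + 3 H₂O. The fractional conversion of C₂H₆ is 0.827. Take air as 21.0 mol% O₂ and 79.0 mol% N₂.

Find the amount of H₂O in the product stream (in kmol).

Stoichiometric O₂ = 3.5 × 414 = 1449 kmol; O₂ fed = 1449 × 1.688 = 2446 kmol.
N₂ fed = 2446 × 79/21 = 9201 kmol.
Fuel reacted = 0.827 × 414 → ξ = 342.4 kmol.
Outlet (n = n₀ + ν ξ):
  C₂H₆: 414 − 1(342.4) = 71.62
  O₂: 2446 − 3.5(342.4) = 1248
  N₂: 9201 (inert)
  CO₂: 0 + 2(342.4) = 684.8
  H₂O: 0 + 3(342.4) = 1027

1030 kmol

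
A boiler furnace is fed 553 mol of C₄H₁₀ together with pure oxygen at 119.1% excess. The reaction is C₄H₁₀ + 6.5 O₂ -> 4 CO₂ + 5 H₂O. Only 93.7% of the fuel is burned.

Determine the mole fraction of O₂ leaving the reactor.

0.49

Stoichiometric O₂ = 6.5 × 553 = 3594 mol; O₂ fed = 3594 × 2.191 = 7876 mol.
Fuel reacted = 0.937 × 553 → ξ = 518.2 mol.
Outlet (n = n₀ + ν ξ):
  C₄H₁₀: 553 − 1(518.2) = 34.84
  O₂: 7876 − 6.5(518.2) = 4508
  CO₂: 0 + 4(518.2) = 2073
  H₂O: 0 + 5(518.2) = 2591
Total out = 9206 mol; y_O₂ = 4508 / 9206 = 0.4896.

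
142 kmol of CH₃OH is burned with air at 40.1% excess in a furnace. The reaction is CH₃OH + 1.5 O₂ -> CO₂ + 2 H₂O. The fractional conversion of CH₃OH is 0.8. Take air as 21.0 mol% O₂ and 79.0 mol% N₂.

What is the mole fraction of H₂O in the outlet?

Stoichiometric O₂ = 1.5 × 142 = 213 kmol; O₂ fed = 213 × 1.401 = 298.4 kmol.
N₂ fed = 298.4 × 79/21 = 1123 kmol.
Fuel reacted = 0.8 × 142 → ξ = 113.6 kmol.
Outlet (n = n₀ + ν ξ):
  CH₃OH: 142 − 1(113.6) = 28.4
  O₂: 298.4 − 1.5(113.6) = 128
  N₂: 1123 (inert)
  CO₂: 0 + 1(113.6) = 113.6
  H₂O: 0 + 2(113.6) = 227.2
Total out = 1620 kmol; y_H₂O = 227.2 / 1620 = 0.1403.

0.14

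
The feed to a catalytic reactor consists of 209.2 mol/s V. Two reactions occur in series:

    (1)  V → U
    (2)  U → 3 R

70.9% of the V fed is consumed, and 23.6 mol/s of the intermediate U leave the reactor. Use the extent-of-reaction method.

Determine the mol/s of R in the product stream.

374 mol/s

Conversion of V: V consumed = 1ξ₁ = 0.709 × 209.2 → ξ₁ = 148.3 mol/s.
U balance: n_U = 0 + 1ξ₁ − 1ξ₂ = 23.6 → ξ₂ = (1·148.3 − 23.6)/1 = 124.7 mol/s.
Outlet amounts (n = n₀ + Σ ν·ξ):
  V: 209.2 − 1(148.3) = 60.88
  U: 0 + 1(148.3) − 1(124.7) = 23.6
  R: 0 + 3(124.7) = 374.2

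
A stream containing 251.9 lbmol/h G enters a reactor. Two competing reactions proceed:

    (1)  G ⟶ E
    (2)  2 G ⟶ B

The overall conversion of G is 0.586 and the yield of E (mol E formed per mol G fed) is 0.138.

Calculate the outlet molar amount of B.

Yield of E: 1ξ₁ / 251.9 = 0.138 → ξ₁ = 34.76 lbmol/h.
Conversion of G: 1ξ₁ + 2ξ₂ = 0.586 × 251.9 = 147.6 → ξ₂ = 56.43 lbmol/h.
Outlet amounts (n = n₀ + Σ ν·ξ):
  G: 251.9 − 1(34.76) − 2(56.43) = 104.3
  E: 0 + 1(34.76) = 34.76
  B: 0 + 1(56.43) = 56.43

56.4 lbmol/h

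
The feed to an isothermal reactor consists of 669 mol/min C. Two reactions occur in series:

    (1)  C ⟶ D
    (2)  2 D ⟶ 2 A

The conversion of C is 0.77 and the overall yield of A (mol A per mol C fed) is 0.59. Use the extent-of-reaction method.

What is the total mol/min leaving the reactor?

669 mol/min

Conversion of C: C consumed = 1ξ₁ = 0.77 × 669 → ξ₁ = 515.1 mol/min.
Yield of A: 2ξ₂ / 669 = 0.59 → ξ₂ = 197.4 mol/min.
Outlet amounts (n = n₀ + Σ ν·ξ):
  C: 669 − 1(515.1) = 153.9
  D: 0 + 1(515.1) − 2(197.4) = 120.4
  A: 0 + 2(197.4) = 394.7
Total out = 153.9 + 120.4 + 394.7 = 669 mol/min.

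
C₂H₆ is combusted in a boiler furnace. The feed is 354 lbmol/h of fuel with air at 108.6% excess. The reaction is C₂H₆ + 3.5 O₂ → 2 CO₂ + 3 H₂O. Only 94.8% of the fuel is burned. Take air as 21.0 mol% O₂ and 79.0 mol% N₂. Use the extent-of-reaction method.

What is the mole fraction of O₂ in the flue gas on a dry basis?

Stoichiometric O₂ = 3.5 × 354 = 1239 lbmol/h; O₂ fed = 1239 × 2.086 = 2585 lbmol/h.
N₂ fed = 2585 × 79/21 = 9723 lbmol/h.
Fuel reacted = 0.948 × 354 → ξ = 335.6 lbmol/h.
Outlet (n = n₀ + ν ξ):
  C₂H₆: 354 − 1(335.6) = 18.41
  O₂: 2585 − 3.5(335.6) = 1410
  N₂: 9723 (inert)
  CO₂: 0 + 2(335.6) = 671.2
  H₂O: 0 + 3(335.6) = 1007
Dry total = 11820 lbmol/h; y_O₂ (dry) = 1410 / 11820 = 0.1193.

0.119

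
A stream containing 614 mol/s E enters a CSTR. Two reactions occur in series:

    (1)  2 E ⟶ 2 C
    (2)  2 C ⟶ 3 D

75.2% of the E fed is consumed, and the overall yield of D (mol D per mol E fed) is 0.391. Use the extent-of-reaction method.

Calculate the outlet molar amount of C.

302 mol/s

Conversion of E: E consumed = 2ξ₁ = 0.752 × 614 → ξ₁ = 230.9 mol/s.
Yield of D: 3ξ₂ / 614 = 0.391 → ξ₂ = 80.02 mol/s.
Outlet amounts (n = n₀ + Σ ν·ξ):
  E: 614 − 2(230.9) = 152.3
  C: 0 + 2(230.9) − 2(80.02) = 301.7
  D: 0 + 3(80.02) = 240.1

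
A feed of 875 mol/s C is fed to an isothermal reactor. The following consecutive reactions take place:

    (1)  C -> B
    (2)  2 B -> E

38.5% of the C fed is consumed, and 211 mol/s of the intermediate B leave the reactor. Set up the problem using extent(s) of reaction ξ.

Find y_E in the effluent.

Conversion of C: C consumed = 1ξ₁ = 0.385 × 875 → ξ₁ = 336.9 mol/s.
B balance: n_B = 0 + 1ξ₁ − 2ξ₂ = 211 → ξ₂ = (1·336.9 − 211)/2 = 62.94 mol/s.
Outlet amounts (n = n₀ + Σ ν·ξ):
  C: 875 − 1(336.9) = 538.1
  B: 0 + 1(336.9) − 2(62.94) = 211
  E: 0 + 1(62.94) = 62.94
Total out = 812.1 mol/s; y_E = 62.94 / 812.1 = 0.0775.

0.0775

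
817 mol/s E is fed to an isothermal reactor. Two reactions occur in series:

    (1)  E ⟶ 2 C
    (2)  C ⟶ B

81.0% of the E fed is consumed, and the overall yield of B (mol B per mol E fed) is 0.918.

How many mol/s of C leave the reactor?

Conversion of E: E consumed = 1ξ₁ = 0.81 × 817 → ξ₁ = 661.8 mol/s.
Yield of B: 1ξ₂ / 817 = 0.918 → ξ₂ = 750 mol/s.
Outlet amounts (n = n₀ + Σ ν·ξ):
  E: 817 − 1(661.8) = 155.2
  C: 0 + 2(661.8) − 1(750) = 573.5
  B: 0 + 1(750) = 750

574 mol/s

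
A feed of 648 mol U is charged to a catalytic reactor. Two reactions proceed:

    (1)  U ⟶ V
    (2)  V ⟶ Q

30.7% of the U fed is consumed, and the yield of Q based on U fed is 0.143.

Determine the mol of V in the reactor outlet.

Conversion of U: U consumed = 1ξ₁ = 0.307 × 648 → ξ₁ = 198.9 mol.
Yield of Q: 1ξ₂ / 648 = 0.143 → ξ₂ = 92.66 mol.
Outlet amounts (n = n₀ + Σ ν·ξ):
  U: 648 − 1(198.9) = 449.1
  V: 0 + 1(198.9) − 1(92.66) = 106.3
  Q: 0 + 1(92.66) = 92.66

106 mol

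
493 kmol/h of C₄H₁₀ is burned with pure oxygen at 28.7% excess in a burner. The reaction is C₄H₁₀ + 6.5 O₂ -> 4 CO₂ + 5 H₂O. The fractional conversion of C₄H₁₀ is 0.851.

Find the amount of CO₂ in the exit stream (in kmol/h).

Stoichiometric O₂ = 6.5 × 493 = 3204 kmol/h; O₂ fed = 3204 × 1.287 = 4124 kmol/h.
Fuel reacted = 0.851 × 493 → ξ = 419.5 kmol/h.
Outlet (n = n₀ + ν ξ):
  C₄H₁₀: 493 − 1(419.5) = 73.46
  O₂: 4124 − 6.5(419.5) = 1397
  CO₂: 0 + 4(419.5) = 1678
  H₂O: 0 + 5(419.5) = 2098

1680 kmol/h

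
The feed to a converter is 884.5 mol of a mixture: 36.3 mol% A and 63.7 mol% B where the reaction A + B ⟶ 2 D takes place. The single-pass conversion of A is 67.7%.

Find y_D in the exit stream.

A reacted = 0.677 × 321.1 = 217.4 mol; ν_A = −1, so ξ = 217.4/1 = 217.4 mol.
Outlet amounts (n = n₀ + ν ξ):
  A: 321.1 − 1(217.4) = 103.7
  B: 563.4 − 1(217.4) = 346.1
  D: 0 + 2(217.4) = 434.7
Total out = 884.5 mol; y_D = 434.7 / 884.5 = 0.4915.

0.492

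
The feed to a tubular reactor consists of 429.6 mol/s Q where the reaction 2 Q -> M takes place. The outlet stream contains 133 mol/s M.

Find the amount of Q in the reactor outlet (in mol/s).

164 mol/s

For M: n = n₀ + 1ξ → 133 = 0 + 1ξ, giving ξ = 133 mol/s.
Outlet amounts (n = n₀ + ν ξ):
  Q: 429.6 − 2(133) = 163.6
  M: 0 + 1(133) = 133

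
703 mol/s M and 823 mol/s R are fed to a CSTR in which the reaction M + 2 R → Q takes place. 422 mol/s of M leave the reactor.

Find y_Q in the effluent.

For M: n = n₀ − 1ξ → 422 = 703 − 1ξ, giving ξ = 281 mol/s.
Outlet amounts (n = n₀ + ν ξ):
  M: 703 − 1(281) = 422
  R: 823 − 2(281) = 261
  Q: 0 + 1(281) = 281
Total out = 964 mol/s; y_Q = 281 / 964 = 0.2915.

0.291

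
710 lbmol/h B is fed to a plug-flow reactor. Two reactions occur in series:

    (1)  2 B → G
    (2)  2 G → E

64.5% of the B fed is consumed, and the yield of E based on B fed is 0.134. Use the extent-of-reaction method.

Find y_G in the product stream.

Conversion of B: B consumed = 2ξ₁ = 0.645 × 710 → ξ₁ = 229 lbmol/h.
Yield of E: 1ξ₂ / 710 = 0.134 → ξ₂ = 95.14 lbmol/h.
Outlet amounts (n = n₀ + Σ ν·ξ):
  B: 710 − 2(229) = 252.1
  G: 0 + 1(229) − 2(95.14) = 38.69
  E: 0 + 1(95.14) = 95.14
Total out = 385.9 lbmol/h; y_G = 38.69 / 385.9 = 0.1003.

0.1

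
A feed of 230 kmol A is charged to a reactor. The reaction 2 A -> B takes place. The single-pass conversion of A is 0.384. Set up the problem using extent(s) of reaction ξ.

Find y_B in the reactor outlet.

0.238

A reacted = 0.384 × 230 = 88.32 kmol; ν_A = −2, so ξ = 88.32/2 = 44.16 kmol.
Outlet amounts (n = n₀ + ν ξ):
  A: 230 − 2(44.16) = 141.7
  B: 0 + 1(44.16) = 44.16
Total out = 185.8 kmol; y_B = 44.16 / 185.8 = 0.2376.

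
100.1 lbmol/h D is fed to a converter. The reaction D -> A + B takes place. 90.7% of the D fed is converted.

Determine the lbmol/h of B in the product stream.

90.8 lbmol/h

D reacted = 0.907 × 100.1 = 90.79 lbmol/h; ν_D = −1, so ξ = 90.79/1 = 90.79 lbmol/h.
Outlet amounts (n = n₀ + ν ξ):
  D: 100.1 − 1(90.79) = 9.309
  A: 0 + 1(90.79) = 90.79
  B: 0 + 1(90.79) = 90.79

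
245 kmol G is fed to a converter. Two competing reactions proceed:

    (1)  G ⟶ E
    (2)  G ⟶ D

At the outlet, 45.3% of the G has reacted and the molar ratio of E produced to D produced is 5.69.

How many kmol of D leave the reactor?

16.6 kmol

Conversion of G: G consumed = 0.453 × 245 = 111 kmol = 1ξ₁ + 1ξ₂.
Selectivity: 1ξ₁ / (1ξ₂) = 5.69 → ξ₁ = 5.69 ξ₂.
Substitute: (1·5.69 + 1) ξ₂ = 111 → ξ₂ = 16.59 kmol, ξ₁ = 94.4 kmol.
Outlet amounts (n = n₀ + Σ ν·ξ):
  G: 245 − 1(94.4) − 1(16.59) = 134
  E: 0 + 1(94.4) = 94.4
  D: 0 + 1(16.59) = 16.59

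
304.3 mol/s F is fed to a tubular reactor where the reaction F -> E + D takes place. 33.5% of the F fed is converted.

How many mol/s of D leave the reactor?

F reacted = 0.335 × 304.3 = 101.9 mol/s; ν_F = −1, so ξ = 101.9/1 = 101.9 mol/s.
Outlet amounts (n = n₀ + ν ξ):
  F: 304.3 − 1(101.9) = 202.4
  E: 0 + 1(101.9) = 101.9
  D: 0 + 1(101.9) = 101.9

102 mol/s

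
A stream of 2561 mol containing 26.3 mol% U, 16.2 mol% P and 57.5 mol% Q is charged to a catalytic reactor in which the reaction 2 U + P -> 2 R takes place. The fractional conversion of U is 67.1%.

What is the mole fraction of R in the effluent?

0.194

U reacted = 0.671 × 673.5 = 451.9 mol; ν_U = −2, so ξ = 451.9/2 = 226 mol.
Outlet amounts (n = n₀ + ν ξ):
  U: 673.5 − 2(226) = 221.6
  P: 414.9 − 1(226) = 188.9
  R: 0 + 2(226) = 451.9
  Q: 1473 (inert)
Total out = 2335 mol; y_R = 451.9 / 2335 = 0.1936.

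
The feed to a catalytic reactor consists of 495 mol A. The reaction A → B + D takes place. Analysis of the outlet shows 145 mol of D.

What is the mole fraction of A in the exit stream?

0.547

For D: n = n₀ + 1ξ → 145 = 0 + 1ξ, giving ξ = 145 mol.
Outlet amounts (n = n₀ + ν ξ):
  A: 495 − 1(145) = 350
  B: 0 + 1(145) = 145
  D: 0 + 1(145) = 145
Total out = 640 mol; y_A = 350 / 640 = 0.5469.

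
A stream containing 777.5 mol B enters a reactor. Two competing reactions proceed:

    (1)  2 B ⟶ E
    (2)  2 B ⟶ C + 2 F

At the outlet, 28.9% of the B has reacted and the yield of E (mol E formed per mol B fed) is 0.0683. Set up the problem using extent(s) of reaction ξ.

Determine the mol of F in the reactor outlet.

118 mol

Yield of E: 1ξ₁ / 777.5 = 0.0683 → ξ₁ = 53.1 mol.
Conversion of B: 2ξ₁ + 2ξ₂ = 0.289 × 777.5 = 224.7 → ξ₂ = 59.25 mol.
Outlet amounts (n = n₀ + Σ ν·ξ):
  B: 777.5 − 2(53.1) − 2(59.25) = 552.8
  E: 0 + 1(53.1) = 53.1
  C: 0 + 1(59.25) = 59.25
  F: 0 + 2(59.25) = 118.5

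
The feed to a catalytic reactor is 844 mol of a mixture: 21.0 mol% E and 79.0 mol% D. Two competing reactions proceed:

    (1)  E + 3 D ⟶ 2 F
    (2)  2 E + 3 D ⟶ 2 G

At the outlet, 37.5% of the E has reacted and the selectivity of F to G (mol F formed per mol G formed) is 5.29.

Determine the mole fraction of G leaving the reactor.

0.0253

Conversion of E: E consumed = 0.375 × 177.2 = 66.47 mol = 1ξ₁ + 2ξ₂.
Selectivity: 2ξ₁ / (2ξ₂) = 5.29 → ξ₁ = 5.29 ξ₂.
Substitute: (1·5.29 + 2) ξ₂ = 66.47 → ξ₂ = 9.117 mol, ξ₁ = 48.23 mol.
Outlet amounts (n = n₀ + Σ ν·ξ):
  E: 177.2 − 1(48.23) − 2(9.117) = 110.8
  D: 666.8 − 3(48.23) − 3(9.117) = 494.7
  F: 0 + 2(48.23) = 96.46
  G: 0 + 2(9.117) = 18.23
Total out = 720.2 mol; y_G = 18.23 / 720.2 = 0.02532.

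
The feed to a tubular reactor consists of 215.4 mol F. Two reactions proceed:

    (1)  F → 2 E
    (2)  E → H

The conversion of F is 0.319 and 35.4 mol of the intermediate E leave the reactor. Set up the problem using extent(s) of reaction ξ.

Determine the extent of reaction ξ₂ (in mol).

ξ₂ = 102 mol

Conversion of F: F consumed = 1ξ₁ = 0.319 × 215.4 → ξ₁ = 68.71 mol.
E balance: n_E = 0 + 2ξ₁ − 1ξ₂ = 35.4 → ξ₂ = (2·68.71 − 35.4)/1 = 102 mol.
Outlet amounts (n = n₀ + Σ ν·ξ):
  F: 215.4 − 1(68.71) = 146.7
  E: 0 + 2(68.71) − 1(102) = 35.4
  H: 0 + 1(102) = 102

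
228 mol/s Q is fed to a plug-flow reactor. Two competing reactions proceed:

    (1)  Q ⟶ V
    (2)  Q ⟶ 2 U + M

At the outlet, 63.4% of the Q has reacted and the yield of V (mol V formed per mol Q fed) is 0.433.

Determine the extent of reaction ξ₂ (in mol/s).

Yield of V: 1ξ₁ / 228 = 0.433 → ξ₁ = 98.72 mol/s.
Conversion of Q: 1ξ₁ + 1ξ₂ = 0.634 × 228 = 144.6 → ξ₂ = 45.83 mol/s.
Outlet amounts (n = n₀ + Σ ν·ξ):
  Q: 228 − 1(98.72) − 1(45.83) = 83.45
  V: 0 + 1(98.72) = 98.72
  U: 0 + 2(45.83) = 91.66
  M: 0 + 1(45.83) = 45.83

ξ₂ = 45.8 mol/s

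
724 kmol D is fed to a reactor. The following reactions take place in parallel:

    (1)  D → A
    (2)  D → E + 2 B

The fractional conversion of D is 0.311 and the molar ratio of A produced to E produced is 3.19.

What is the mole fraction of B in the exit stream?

0.129

Conversion of D: D consumed = 0.311 × 724 = 225.2 kmol = 1ξ₁ + 1ξ₂.
Selectivity: 1ξ₁ / (1ξ₂) = 3.19 → ξ₁ = 3.19 ξ₂.
Substitute: (1·3.19 + 1) ξ₂ = 225.2 → ξ₂ = 53.74 kmol, ξ₁ = 171.4 kmol.
Outlet amounts (n = n₀ + Σ ν·ξ):
  D: 724 − 1(171.4) − 1(53.74) = 498.8
  A: 0 + 1(171.4) = 171.4
  E: 0 + 1(53.74) = 53.74
  B: 0 + 2(53.74) = 107.5
Total out = 831.5 kmol; y_B = 107.5 / 831.5 = 0.1293.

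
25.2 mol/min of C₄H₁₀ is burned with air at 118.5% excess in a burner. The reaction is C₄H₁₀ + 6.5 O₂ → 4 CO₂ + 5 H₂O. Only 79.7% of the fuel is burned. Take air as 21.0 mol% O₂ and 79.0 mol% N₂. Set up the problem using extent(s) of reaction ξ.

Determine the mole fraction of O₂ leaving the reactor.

Stoichiometric O₂ = 6.5 × 25.2 = 163.8 mol/min; O₂ fed = 163.8 × 2.185 = 357.9 mol/min.
N₂ fed = 357.9 × 79/21 = 1346 mol/min.
Fuel reacted = 0.797 × 25.2 → ξ = 20.08 mol/min.
Outlet (n = n₀ + ν ξ):
  C₄H₁₀: 25.2 − 1(20.08) = 5.116
  O₂: 357.9 − 6.5(20.08) = 227.4
  N₂: 1346 (inert)
  CO₂: 0 + 4(20.08) = 80.34
  H₂O: 0 + 5(20.08) = 100.4
Total out = 1760 mol/min; y_O₂ = 227.4 / 1760 = 0.1292.

0.129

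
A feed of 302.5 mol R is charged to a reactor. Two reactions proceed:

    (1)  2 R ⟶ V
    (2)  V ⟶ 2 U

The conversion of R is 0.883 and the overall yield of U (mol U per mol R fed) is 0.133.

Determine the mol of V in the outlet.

Conversion of R: R consumed = 2ξ₁ = 0.883 × 302.5 → ξ₁ = 133.6 mol.
Yield of U: 2ξ₂ / 302.5 = 0.133 → ξ₂ = 20.12 mol.
Outlet amounts (n = n₀ + Σ ν·ξ):
  R: 302.5 − 2(133.6) = 35.39
  V: 0 + 1(133.6) − 1(20.12) = 113.4
  U: 0 + 2(20.12) = 40.23

113 mol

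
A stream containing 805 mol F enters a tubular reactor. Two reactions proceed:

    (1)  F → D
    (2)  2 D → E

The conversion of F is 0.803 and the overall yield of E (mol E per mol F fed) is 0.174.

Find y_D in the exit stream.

0.551

Conversion of F: F consumed = 1ξ₁ = 0.803 × 805 → ξ₁ = 646.4 mol.
Yield of E: 1ξ₂ / 805 = 0.174 → ξ₂ = 140.1 mol.
Outlet amounts (n = n₀ + Σ ν·ξ):
  F: 805 − 1(646.4) = 158.6
  D: 0 + 1(646.4) − 2(140.1) = 366.3
  E: 0 + 1(140.1) = 140.1
Total out = 664.9 mol; y_D = 366.3 / 664.9 = 0.5508.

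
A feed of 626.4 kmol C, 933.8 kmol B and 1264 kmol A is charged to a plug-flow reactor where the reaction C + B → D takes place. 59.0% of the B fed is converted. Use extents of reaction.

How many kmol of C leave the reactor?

75.5 kmol

B reacted = 0.59 × 933.8 = 550.9 kmol; ν_B = −1, so ξ = 550.9/1 = 550.9 kmol.
Outlet amounts (n = n₀ + ν ξ):
  C: 626.4 − 1(550.9) = 75.46
  B: 933.8 − 1(550.9) = 382.9
  D: 0 + 1(550.9) = 550.9
  A: 1264 (inert)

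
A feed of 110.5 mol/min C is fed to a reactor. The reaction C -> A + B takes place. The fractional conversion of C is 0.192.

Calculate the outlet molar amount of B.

21.2 mol/min

C reacted = 0.192 × 110.5 = 21.22 mol/min; ν_C = −1, so ξ = 21.22/1 = 21.22 mol/min.
Outlet amounts (n = n₀ + ν ξ):
  C: 110.5 − 1(21.22) = 89.28
  A: 0 + 1(21.22) = 21.22
  B: 0 + 1(21.22) = 21.22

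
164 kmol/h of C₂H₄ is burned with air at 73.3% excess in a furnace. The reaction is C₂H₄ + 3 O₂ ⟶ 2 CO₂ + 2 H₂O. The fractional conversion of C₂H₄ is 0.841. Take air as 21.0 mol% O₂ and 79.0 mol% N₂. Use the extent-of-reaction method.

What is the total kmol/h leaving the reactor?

Stoichiometric O₂ = 3 × 164 = 492 kmol/h; O₂ fed = 492 × 1.733 = 852.6 kmol/h.
N₂ fed = 852.6 × 79/21 = 3208 kmol/h.
Fuel reacted = 0.841 × 164 → ξ = 137.9 kmol/h.
Outlet (n = n₀ + ν ξ):
  C₂H₄: 164 − 1(137.9) = 26.08
  O₂: 852.6 − 3(137.9) = 438.9
  N₂: 3208 (inert)
  CO₂: 0 + 2(137.9) = 275.8
  H₂O: 0 + 2(137.9) = 275.8
Total out = 26.08 + 438.9 + 3208 + 275.8 + 275.8 = 4224 kmol/h.

4220 kmol/h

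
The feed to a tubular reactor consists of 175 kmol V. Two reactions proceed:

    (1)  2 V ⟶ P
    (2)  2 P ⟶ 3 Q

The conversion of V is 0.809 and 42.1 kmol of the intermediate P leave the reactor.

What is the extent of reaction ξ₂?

Conversion of V: V consumed = 2ξ₁ = 0.809 × 175 → ξ₁ = 70.79 kmol.
P balance: n_P = 0 + 1ξ₁ − 2ξ₂ = 42.1 → ξ₂ = (1·70.79 − 42.1)/2 = 14.34 kmol.
Outlet amounts (n = n₀ + Σ ν·ξ):
  V: 175 − 2(70.79) = 33.42
  P: 0 + 1(70.79) − 2(14.34) = 42.1
  Q: 0 + 3(14.34) = 43.03

ξ₂ = 14.3 kmol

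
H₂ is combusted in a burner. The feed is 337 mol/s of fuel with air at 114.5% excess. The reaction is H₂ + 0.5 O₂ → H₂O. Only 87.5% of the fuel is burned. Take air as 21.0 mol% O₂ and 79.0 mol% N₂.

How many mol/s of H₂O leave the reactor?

Stoichiometric O₂ = 0.5 × 337 = 168.5 mol/s; O₂ fed = 168.5 × 2.145 = 361.4 mol/s.
N₂ fed = 361.4 × 79/21 = 1360 mol/s.
Fuel reacted = 0.875 × 337 → ξ = 294.9 mol/s.
Outlet (n = n₀ + ν ξ):
  H₂: 337 − 1(294.9) = 42.12
  O₂: 361.4 − 0.5(294.9) = 214
  N₂: 1360 (inert)
  H₂O: 0 + 1(294.9) = 294.9

295 mol/s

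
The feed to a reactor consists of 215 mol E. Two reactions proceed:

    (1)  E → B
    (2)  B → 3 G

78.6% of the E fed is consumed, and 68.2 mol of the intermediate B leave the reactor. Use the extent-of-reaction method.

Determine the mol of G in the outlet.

302 mol

Conversion of E: E consumed = 1ξ₁ = 0.786 × 215 → ξ₁ = 169 mol.
B balance: n_B = 0 + 1ξ₁ − 1ξ₂ = 68.2 → ξ₂ = (1·169 − 68.2)/1 = 100.8 mol.
Outlet amounts (n = n₀ + Σ ν·ξ):
  E: 215 − 1(169) = 46.01
  B: 0 + 1(169) − 1(100.8) = 68.2
  G: 0 + 3(100.8) = 302.4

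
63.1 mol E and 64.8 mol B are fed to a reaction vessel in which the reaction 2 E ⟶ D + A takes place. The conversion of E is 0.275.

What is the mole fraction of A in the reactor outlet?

0.0678

E reacted = 0.275 × 63.1 = 17.35 mol; ν_E = −2, so ξ = 17.35/2 = 8.676 mol.
Outlet amounts (n = n₀ + ν ξ):
  E: 63.1 − 2(8.676) = 45.75
  D: 0 + 1(8.676) = 8.676
  A: 0 + 1(8.676) = 8.676
  B: 64.8 (inert)
Total out = 127.9 mol; y_A = 8.676 / 127.9 = 0.06784.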